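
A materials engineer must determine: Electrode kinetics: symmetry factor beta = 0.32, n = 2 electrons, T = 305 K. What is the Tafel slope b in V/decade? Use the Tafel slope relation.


Apply the Tafel slope relation: b = 2.303*R*T/(beta*n*F)
Numerator: 2.303 * 8.314 * 305 = 5839.88
Denominator: 0.32 * 2 * 96485 = 61750.4
b = 5839.88 / 61750.4 = 0.0946 V/decade

0.0946 V/decade


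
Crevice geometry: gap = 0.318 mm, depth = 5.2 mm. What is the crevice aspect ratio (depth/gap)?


Aspect ratio = depth / gap
Ratio = 5.2 / 0.318 = 16.4

16.4


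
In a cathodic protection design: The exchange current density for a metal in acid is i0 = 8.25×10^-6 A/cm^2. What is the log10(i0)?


i0 = 8.25×10^-6 A/cm^2
log10(i0) = -5.084

-5.084


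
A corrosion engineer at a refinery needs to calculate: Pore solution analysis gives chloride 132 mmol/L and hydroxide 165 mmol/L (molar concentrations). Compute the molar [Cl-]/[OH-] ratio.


Threshold parameter = [Cl-] / [OH-] (molar basis; both in mmol/L, so units cancel)
Ratio = 132 / 165 = 0.8

0.8


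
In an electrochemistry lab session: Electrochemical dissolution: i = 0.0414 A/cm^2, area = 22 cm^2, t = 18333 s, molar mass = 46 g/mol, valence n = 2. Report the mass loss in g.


Apply Faraday's law: m = i*A*t*M / (n*F)
Total charge passed Q = i*A*t = 0.0414*22*18333 = 16697.6964 C
m = Q*M/(n*F) = 16697.6964*46/(2*96485) = 3.98 g

3.98 g


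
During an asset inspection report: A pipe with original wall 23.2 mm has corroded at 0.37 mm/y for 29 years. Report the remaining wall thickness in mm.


Remaining wall = original − CR × time
t = 23.2 − 0.37*29 = 23.2 − 10.73 = 12.47 mm

12.47 mm


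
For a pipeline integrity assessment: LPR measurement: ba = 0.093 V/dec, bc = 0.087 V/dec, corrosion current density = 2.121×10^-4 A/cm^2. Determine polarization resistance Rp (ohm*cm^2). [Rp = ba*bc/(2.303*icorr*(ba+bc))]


Apply the Stern-Geary equation: Rp = ba*bc / (2.303*icorr*(ba+bc))
ba*bc = 0.093*0.087 = 0.008091
ba+bc = 0.18; 2.303*icorr*(ba+bc) = 2.303*2.121×10^-4*0.18 = 8.7923934×10^-5
Rp = 0.008091 / 8.7923934×10^-5 = 92.02 ohm*cm^2

92.02 ohm*cm^2


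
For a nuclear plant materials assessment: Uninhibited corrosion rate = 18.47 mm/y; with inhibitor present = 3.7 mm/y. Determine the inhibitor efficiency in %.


Apply the inhibitor-efficiency definition: IE = (CR_blank − CR_inh)/CR_blank × 100
IE = (18.47 − 3.7) / 18.47 × 100
IE = 14.77 / 18.47 × 100 = 80.0 %

80.0 %


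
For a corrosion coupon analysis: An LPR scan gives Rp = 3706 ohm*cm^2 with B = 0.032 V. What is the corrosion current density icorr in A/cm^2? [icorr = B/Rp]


Apply the Stern-Geary relation: icorr = B / Rp
icorr = 0.032 / 3706 = 8.635×10^-6 A/cm^2

8.635×10^-6 A/cm^2


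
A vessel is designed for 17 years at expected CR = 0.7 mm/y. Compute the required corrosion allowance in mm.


Corrosion allowance = CR × design life
CA = 0.7 * 17 = 11.9 mm

11.9 mm


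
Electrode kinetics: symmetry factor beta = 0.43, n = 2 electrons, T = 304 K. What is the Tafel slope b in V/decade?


Apply the Tafel slope relation: b = 2.303*R*T/(beta*n*F)
Numerator: 2.303 * 8.314 * 304 = 5820.73
Denominator: 0.43 * 2 * 96485 = 82977.1
b = 5820.73 / 82977.1 = 0.07 V/decade

0.07 V/decade


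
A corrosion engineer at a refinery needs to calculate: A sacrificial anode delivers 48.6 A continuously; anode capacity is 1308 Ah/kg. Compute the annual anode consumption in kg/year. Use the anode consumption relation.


Annual consumption = current * hours per year / capacity
Rate = 48.6 * 8760 / 1308 = 325.5 kg/year

325.5 kg/year


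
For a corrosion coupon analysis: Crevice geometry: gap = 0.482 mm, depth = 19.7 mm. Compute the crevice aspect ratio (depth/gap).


Aspect ratio = depth / gap
Ratio = 19.7 / 0.482 = 40.9

40.9


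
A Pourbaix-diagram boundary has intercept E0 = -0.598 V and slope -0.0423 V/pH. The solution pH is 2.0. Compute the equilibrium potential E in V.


Apply the Pourbaix line equation: E = E0 + slope*pH
E = -0.598 + (-0.0423)*2.0 = -0.598 + (-0.0846) = -0.6826 V
Rounded to 3 decimal places: E = -0.683 V

-0.683 V


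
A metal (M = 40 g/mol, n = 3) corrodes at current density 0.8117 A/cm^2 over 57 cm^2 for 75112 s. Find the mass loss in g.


Apply Faraday's law: m = i*A*t*M / (n*F)
Total charge passed Q = i*A*t = 0.8117*57*75112 = 3475199.3928 C
m = Q*M/(n*F) = 3475199.3928*40/(3*96485) = 480.24 g

480.24 g


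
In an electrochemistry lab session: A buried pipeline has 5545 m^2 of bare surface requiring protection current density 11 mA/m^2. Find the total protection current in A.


I = area * current density, then convert mA → A (÷1000)
I = 5545 * 11 / 1000 = 61.0 A

61.0 A


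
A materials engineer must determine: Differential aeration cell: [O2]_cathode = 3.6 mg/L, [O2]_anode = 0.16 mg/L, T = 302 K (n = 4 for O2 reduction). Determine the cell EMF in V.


Apply the Nernst concentration-cell relation: E = (RT/nF)*ln(C_cathode/C_anode)
RT/nF = 8.314*302/(4*96485) = 0.00650575 V
ln(3.6/0.16) = 3.11352
E = 0.00650575 * 3.11352 = 0.02026 V

0.02026 V


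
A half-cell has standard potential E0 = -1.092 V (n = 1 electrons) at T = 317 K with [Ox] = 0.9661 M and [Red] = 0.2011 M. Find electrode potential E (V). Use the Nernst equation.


Apply the Nernst equation: E = E0 + (RT/nF)*ln([Ox]/[Red])
Step 1: RT/nF = 8.314*317/(1*96485) = 0.02731552 V
Step 2: [Ox]/[Red] = 0.9661/0.2011 = 4.804078
Step 3: ln(4.804078) = 1.569465
Step 4: correction = 0.02731552 * 1.569465 = 0.0429 V
E = -1.092 + 0.0429 = -1.0491 V

-1.0491 V


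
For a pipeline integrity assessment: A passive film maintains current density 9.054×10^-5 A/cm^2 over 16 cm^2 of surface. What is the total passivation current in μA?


I = i_pass * A, then convert A → μA (×10^6)
I = 9.054×10^-5 * 16 * 10^6 = 1448.64 μA

1448.64 μA


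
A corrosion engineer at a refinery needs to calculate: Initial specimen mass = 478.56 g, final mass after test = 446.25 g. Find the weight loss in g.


Weight loss = initial − final
WL = 478.56 − 446.25 = 32.31 g

32.31 g


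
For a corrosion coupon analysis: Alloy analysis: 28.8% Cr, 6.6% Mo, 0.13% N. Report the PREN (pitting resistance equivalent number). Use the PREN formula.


Apply the PREN formula: PREN = Cr + 3.3*Mo + 16*N
PREN = 28.8 + 3.3*6.6 + 16*0.13
PREN = 28.8 + 21.78 + 2.08 = 52.66

52.66


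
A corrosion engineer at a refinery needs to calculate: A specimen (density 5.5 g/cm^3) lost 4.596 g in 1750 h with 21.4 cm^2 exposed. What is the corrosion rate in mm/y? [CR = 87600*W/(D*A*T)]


Apply the mm/y weight-loss relation: CR = 87600 * W / (D * A * T)
Numerator: 87600 * 4.596 = 402609.6
Denominator: 5.5 * 21.4 * 1750 = 205975.0
CR = 402609.6 / 205975.0 = 1.954653 mm/y

1.954653 mm/y


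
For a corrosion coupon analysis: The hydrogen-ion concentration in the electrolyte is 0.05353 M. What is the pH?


pH = −log10[H+]
pH = −log10(0.05353) = 1.27

1.27


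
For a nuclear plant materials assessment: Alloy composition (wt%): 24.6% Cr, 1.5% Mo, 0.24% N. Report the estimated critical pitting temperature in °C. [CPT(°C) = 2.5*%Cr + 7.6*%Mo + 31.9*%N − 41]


Apply the ASTM G48 empirical CPT estimate: CPT(°C) = 2.5*%Cr + 7.6*%Mo + 31.9*%N − 41
2.5*24.6 = 61.5; 7.6*1.5 = 11.4; 31.9*0.24 = 7.656
CPT = 61.5 + 11.4 + 7.656 − 41 = 39.556 °C
Rounded to 0.1 °C: CPT ≈ 39.6 °C

39.6 °C


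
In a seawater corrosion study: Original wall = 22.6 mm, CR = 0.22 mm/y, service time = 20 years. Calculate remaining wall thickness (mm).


Remaining wall = original − CR × time
t = 22.6 − 0.22*20 = 22.6 − 4.4 = 18.2 mm

18.2 mm


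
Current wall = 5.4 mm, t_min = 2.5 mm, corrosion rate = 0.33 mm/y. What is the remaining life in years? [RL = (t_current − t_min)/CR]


Apply the remaining-life relation: RL = (t_current − t_min) / CR
RL = (5.4 − 2.5) / 0.33 = 2.9 / 0.33 = 8.8 years

8.8 years


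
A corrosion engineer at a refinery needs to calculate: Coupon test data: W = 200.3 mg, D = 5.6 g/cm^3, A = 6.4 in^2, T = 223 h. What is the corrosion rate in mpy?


Apply the mpy weight-loss relation: CR = 534 * W / (D * A * T)
Numerator: 534 * 200.3 = 106960.2
Denominator: 5.6 * 6.4 * 223 = 7992.32
CR = 106960.2 / 7992.32 = 13.3829 mpy

13.3829 mpy


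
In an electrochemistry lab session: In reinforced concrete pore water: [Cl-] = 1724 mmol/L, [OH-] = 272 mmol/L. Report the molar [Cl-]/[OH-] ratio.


Threshold parameter = [Cl-] / [OH-] (molar basis; both in mmol/L, so units cancel)
Ratio = 1724 / 272 = 6.34

6.34


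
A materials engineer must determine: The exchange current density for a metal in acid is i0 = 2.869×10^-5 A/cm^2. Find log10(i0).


i0 = 2.869×10^-5 A/cm^2
log10(i0) = -4.542

-4.542


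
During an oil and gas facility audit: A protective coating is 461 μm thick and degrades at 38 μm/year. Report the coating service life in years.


Service life = thickness / degradation rate
Life = 461 / 38 = 12.1 years

12.1 years


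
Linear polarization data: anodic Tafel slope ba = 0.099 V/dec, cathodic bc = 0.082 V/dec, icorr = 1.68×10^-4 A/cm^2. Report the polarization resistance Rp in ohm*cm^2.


Apply the Stern-Geary equation: Rp = ba*bc / (2.303*icorr*(ba+bc))
ba*bc = 0.099*0.082 = 0.008118
ba+bc = 0.181; 2.303*icorr*(ba+bc) = 2.303*1.68×10^-4*0.181 = 7.0029624×10^-5
Rp = 0.008118 / 7.0029624×10^-5 = 115.9 ohm*cm^2

115.9 ohm*cm^2


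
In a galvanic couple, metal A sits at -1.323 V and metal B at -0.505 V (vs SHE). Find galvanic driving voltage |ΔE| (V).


Driving voltage is the absolute potential difference.
|ΔE| = |-1.323 − (-0.505)| = 0.818 V

0.818 V


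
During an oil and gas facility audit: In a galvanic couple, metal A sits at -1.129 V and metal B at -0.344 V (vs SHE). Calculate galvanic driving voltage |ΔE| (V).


Driving voltage is the absolute potential difference.
|ΔE| = |-1.129 − (-0.344)| = 0.785 V

0.785 V


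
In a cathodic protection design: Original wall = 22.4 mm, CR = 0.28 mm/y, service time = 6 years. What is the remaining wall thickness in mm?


Remaining wall = original − CR × time
t = 22.4 − 0.28*6 = 22.4 − 1.68 = 20.72 mm

20.72 mm


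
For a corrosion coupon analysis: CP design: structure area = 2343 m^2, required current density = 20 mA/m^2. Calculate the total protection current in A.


I = area * current density, then convert mA → A (÷1000)
I = 2343 * 20 / 1000 = 46.86 A

46.86 A


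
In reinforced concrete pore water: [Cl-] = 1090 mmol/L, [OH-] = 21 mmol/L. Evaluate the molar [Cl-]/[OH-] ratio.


Threshold parameter = [Cl-] / [OH-] (molar basis; both in mmol/L, so units cancel)
Ratio = 1090 / 21 = 51.9

51.9


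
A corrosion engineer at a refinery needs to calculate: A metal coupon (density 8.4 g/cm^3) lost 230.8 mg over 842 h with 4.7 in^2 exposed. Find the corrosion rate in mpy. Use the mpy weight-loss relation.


Apply the mpy weight-loss relation: CR = 534 * W / (D * A * T)
Numerator: 534 * 230.8 = 123247.2
Denominator: 8.4 * 4.7 * 842 = 33242.16
CR = 123247.2 / 33242.16 = 3.70756 mpy

3.70756 mpy


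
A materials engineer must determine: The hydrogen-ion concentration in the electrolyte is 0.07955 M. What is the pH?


pH = −log10[H+]
pH = −log10(0.07955) = 1.1

1.1


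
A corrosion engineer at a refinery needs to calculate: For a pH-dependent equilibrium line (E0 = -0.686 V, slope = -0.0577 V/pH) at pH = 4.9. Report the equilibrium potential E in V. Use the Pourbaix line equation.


Apply the Pourbaix line equation: E = E0 + slope*pH
E = -0.686 + (-0.0577)*4.9 = -0.686 + (-0.28273) = -0.96873 V
Rounded to 4 decimal places: E = -0.9687 V

-0.9687 V


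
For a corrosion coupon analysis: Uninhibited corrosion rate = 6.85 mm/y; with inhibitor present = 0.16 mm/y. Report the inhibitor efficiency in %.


Apply the inhibitor-efficiency definition: IE = (CR_blank − CR_inh)/CR_blank × 100
IE = (6.85 − 0.16) / 6.85 × 100
IE = 6.69 / 6.85 × 100 = 97.7 %

97.7 %


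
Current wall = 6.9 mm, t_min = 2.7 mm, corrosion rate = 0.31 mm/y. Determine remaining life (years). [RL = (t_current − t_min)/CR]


Apply the remaining-life relation: RL = (t_current − t_min) / CR
RL = (6.9 − 2.7) / 0.31 = 4.2 / 0.31 = 13.5 years

13.5 years


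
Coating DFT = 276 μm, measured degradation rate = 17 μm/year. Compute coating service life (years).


Service life = thickness / degradation rate
Life = 276 / 17 = 16.2 years

16.2 years


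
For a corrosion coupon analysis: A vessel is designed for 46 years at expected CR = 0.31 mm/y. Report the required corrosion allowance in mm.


Corrosion allowance = CR × design life
CA = 0.31 * 46 = 14.26 mm

14.26 mm


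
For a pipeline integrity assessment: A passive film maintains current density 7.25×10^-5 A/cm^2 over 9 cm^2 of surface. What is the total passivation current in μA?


I = i_pass * A, then convert A → μA (×10^6)
I = 7.25×10^-5 * 9 * 10^6 = 652.5 μA

652.5 μA


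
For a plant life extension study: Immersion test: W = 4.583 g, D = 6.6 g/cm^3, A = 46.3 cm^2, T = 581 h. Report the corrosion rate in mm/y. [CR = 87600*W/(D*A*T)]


Apply the mm/y weight-loss relation: CR = 87600 * W / (D * A * T)
Numerator: 87600 * 4.583 = 401470.8
Denominator: 6.6 * 46.3 * 581 = 177541.98
CR = 401470.8 / 177541.98 = 2.2613 mm/y

2.2613 mm/y


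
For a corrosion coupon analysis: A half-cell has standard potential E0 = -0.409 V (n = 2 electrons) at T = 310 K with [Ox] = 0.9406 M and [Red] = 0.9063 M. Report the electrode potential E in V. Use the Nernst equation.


Apply the Nernst equation: E = E0 + (RT/nF)*ln([Ox]/[Red])
Step 1: RT/nF = 8.314*310/(2*96485) = 0.01335617 V
Step 2: [Ox]/[Red] = 0.9406/0.9063 = 1.037846
Step 3: ln(1.037846) = 0.037147
Step 4: correction = 0.01335617 * 0.037147 = 0.0005 V
E = -0.409 + 0.0005 = -0.4085 V

-0.4085 V


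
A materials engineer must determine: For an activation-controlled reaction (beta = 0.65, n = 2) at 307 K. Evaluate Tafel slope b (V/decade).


Apply the Tafel slope relation: b = 2.303*R*T/(beta*n*F)
Numerator: 2.303 * 8.314 * 307 = 5878.17
Denominator: 0.65 * 2 * 96485 = 125430.5
b = 5878.17 / 125430.5 = 0.0469 V/decade

0.0469 V/decade


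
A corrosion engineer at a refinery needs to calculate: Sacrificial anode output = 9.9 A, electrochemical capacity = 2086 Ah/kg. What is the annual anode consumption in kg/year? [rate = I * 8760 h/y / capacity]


Annual consumption = current * hours per year / capacity
Rate = 9.9 * 8760 / 2086 = 41.6 kg/year

41.6 kg/year


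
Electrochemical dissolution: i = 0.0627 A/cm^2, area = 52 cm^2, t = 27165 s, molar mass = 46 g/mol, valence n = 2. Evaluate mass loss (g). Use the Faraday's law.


Apply Faraday's law: m = i*A*t*M / (n*F)
Total charge passed Q = i*A*t = 0.0627*52*27165 = 88568.766 C
m = Q*M/(n*F) = 88568.766*46/(2*96485) = 21.1129 g

21.1129 g


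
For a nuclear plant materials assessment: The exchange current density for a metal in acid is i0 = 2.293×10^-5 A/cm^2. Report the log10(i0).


i0 = 2.293×10^-5 A/cm^2
log10(i0) = -4.64

-4.64


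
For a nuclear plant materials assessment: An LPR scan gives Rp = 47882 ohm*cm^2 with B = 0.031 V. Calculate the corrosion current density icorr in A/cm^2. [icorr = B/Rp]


Apply the Stern-Geary relation: icorr = B / Rp
icorr = 0.031 / 47882 = 6.474×10^-7 A/cm^2

6.474×10^-7 A/cm^2


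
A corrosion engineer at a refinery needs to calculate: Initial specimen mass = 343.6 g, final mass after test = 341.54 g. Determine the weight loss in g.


Weight loss = initial − final
WL = 343.6 − 341.54 = 2.06 g

2.06 g


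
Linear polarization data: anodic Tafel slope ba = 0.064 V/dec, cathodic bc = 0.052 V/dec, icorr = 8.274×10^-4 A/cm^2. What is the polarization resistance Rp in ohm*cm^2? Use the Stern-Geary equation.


Apply the Stern-Geary equation: Rp = ba*bc / (2.303*icorr*(ba+bc))
ba*bc = 0.064*0.052 = 0.003328
ba+bc = 0.116; 2.303*icorr*(ba+bc) = 2.303*8.274×10^-4*0.116 = 2.2103826×10^-4
Rp = 0.003328 / 2.2103826×10^-4 = 15.06 ohm*cm^2

15.06 ohm*cm^2


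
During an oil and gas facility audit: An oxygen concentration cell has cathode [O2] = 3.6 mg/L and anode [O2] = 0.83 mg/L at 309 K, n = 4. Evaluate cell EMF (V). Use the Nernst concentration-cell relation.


Apply the Nernst concentration-cell relation: E = (RT/nF)*ln(C_cathode/C_anode)
RT/nF = 8.314*309/(4*96485) = 0.00665654 V
ln(3.6/0.83) = 1.46726
E = 0.00665654 * 1.46726 = 0.00977 V

0.00977 V


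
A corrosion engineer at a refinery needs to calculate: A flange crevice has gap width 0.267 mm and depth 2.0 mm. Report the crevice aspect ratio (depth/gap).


Aspect ratio = depth / gap
Ratio = 2.0 / 0.267 = 7.5

7.5


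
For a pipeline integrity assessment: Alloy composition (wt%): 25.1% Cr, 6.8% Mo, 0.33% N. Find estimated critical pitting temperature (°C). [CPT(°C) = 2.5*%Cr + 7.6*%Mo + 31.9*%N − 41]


Apply the ASTM G48 empirical CPT estimate: CPT(°C) = 2.5*%Cr + 7.6*%Mo + 31.9*%N − 41
2.5*25.1 = 62.75; 7.6*6.8 = 51.68; 31.9*0.33 = 10.527
CPT = 62.75 + 51.68 + 10.527 − 41 = 83.957 °C
Rounded to 0.1 °C: CPT ≈ 84.0 °C

84.0 °C


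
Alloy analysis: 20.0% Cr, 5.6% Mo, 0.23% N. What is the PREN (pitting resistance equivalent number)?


Apply the PREN formula: PREN = Cr + 3.3*Mo + 16*N
PREN = 20.0 + 3.3*5.6 + 16*0.23
PREN = 20.0 + 18.48 + 3.68 = 42.16

42.16


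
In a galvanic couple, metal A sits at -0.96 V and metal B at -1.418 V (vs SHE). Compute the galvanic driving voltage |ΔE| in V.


Driving voltage is the absolute potential difference.
|ΔE| = |-0.96 − (-1.418)| = 0.458 V

0.458 V


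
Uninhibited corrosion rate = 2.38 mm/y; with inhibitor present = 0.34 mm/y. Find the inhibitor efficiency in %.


Apply the inhibitor-efficiency definition: IE = (CR_blank − CR_inh)/CR_blank × 100
IE = (2.38 − 0.34) / 2.38 × 100
IE = 2.04 / 2.38 × 100 = 85.7 %

85.7 %


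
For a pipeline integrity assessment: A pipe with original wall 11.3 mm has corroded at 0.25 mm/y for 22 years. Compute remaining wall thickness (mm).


Remaining wall = original − CR × time
t = 11.3 − 0.25*22 = 11.3 − 5.5 = 5.8 mm

5.8 mm


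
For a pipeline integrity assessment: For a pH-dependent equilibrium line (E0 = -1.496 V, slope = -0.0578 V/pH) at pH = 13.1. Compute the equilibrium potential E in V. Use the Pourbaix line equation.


Apply the Pourbaix line equation: E = E0 + slope*pH
E = -1.496 + (-0.0578)*13.1 = -1.496 + (-0.75718) = -2.25318 V
Rounded to 3 decimal places: E = -2.253 V

-2.253 V


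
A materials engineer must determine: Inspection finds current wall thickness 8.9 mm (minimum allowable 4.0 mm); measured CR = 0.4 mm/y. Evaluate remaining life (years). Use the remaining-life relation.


Apply the remaining-life relation: RL = (t_current − t_min) / CR
RL = (8.9 − 4.0) / 0.4 = 4.9 / 0.4 = 12.3 years

12.3 years


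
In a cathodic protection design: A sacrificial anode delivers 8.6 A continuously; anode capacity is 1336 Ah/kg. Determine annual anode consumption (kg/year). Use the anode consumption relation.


Annual consumption = current * hours per year / capacity
Rate = 8.6 * 8760 / 1336 = 56.4 kg/year

56.4 kg/year


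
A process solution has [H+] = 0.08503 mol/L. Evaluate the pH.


pH = −log10[H+]
pH = −log10(0.08503) = 1.07

1.07


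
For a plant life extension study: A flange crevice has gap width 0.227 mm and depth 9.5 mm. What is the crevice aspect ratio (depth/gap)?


Aspect ratio = depth / gap
Ratio = 9.5 / 0.227 = 41.9

41.9


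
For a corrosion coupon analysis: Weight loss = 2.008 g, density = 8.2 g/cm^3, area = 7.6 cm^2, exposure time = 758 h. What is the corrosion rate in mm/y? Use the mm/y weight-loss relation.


Apply the mm/y weight-loss relation: CR = 87600 * W / (D * A * T)
Numerator: 87600 * 2.008 = 175900.8
Denominator: 8.2 * 7.6 * 758 = 47238.56
CR = 175900.8 / 47238.56 = 3.7237 mm/y

3.7237 mm/y


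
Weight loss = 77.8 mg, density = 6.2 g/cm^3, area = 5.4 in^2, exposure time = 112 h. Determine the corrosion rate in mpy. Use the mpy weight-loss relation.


Apply the mpy weight-loss relation: CR = 534 * W / (D * A * T)
Numerator: 534 * 77.8 = 41545.2
Denominator: 6.2 * 5.4 * 112 = 3749.76
CR = 41545.2 / 3749.76 = 11.0794 mpy

11.0794 mpy


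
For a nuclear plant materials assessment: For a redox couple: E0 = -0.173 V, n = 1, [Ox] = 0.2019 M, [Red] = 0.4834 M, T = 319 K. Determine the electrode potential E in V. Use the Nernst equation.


Apply the Nernst equation: E = E0 + (RT/nF)*ln([Ox]/[Red])
Step 1: RT/nF = 8.314*319/(1*96485) = 0.02748786 V
Step 2: [Ox]/[Red] = 0.2019/0.4834 = 0.417667
Step 3: ln(0.417667) = -0.873071
Step 4: correction = 0.02748786 * -0.873071 = -0.024 V
E = -0.173 + -0.024 = -0.197 V

-0.197 V


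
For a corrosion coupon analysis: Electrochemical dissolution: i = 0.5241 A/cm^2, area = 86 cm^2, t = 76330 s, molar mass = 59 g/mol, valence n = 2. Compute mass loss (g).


Apply Faraday's law: m = i*A*t*M / (n*F)
Total charge passed Q = i*A*t = 0.5241*86*76330 = 3440391.558 C
m = Q*M/(n*F) = 3440391.558*59/(2*96485) = 1051.88942 g

1051.88942 g


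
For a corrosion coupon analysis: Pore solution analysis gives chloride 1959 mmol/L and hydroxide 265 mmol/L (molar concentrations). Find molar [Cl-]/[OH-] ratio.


Threshold parameter = [Cl-] / [OH-] (molar basis; both in mmol/L, so units cancel)
Ratio = 1959 / 265 = 7.39

7.39


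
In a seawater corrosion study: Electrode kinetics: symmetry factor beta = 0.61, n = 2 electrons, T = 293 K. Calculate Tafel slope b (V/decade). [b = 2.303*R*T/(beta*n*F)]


Apply the Tafel slope relation: b = 2.303*R*T/(beta*n*F)
Numerator: 2.303 * 8.314 * 293 = 5610.11
Denominator: 0.61 * 2 * 96485 = 117711.7
b = 5610.11 / 117711.7 = 0.048 V/decade

0.048 V/decade


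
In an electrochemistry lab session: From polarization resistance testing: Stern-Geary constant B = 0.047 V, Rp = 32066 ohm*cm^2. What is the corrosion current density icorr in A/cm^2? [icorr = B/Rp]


Apply the Stern-Geary relation: icorr = B / Rp
icorr = 0.047 / 32066 = 1.466×10^-6 A/cm^2

1.466×10^-6 A/cm^2


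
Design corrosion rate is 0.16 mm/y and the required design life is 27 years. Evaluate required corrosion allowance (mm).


Corrosion allowance = CR × design life
CA = 0.16 * 27 = 4.32 mm

4.32 mm


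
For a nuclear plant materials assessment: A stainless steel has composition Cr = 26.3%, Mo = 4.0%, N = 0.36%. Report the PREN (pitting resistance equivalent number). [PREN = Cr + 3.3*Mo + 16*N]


Apply the PREN formula: PREN = Cr + 3.3*Mo + 16*N
PREN = 26.3 + 3.3*4.0 + 16*0.36
PREN = 26.3 + 13.2 + 5.76 = 45.26

45.26


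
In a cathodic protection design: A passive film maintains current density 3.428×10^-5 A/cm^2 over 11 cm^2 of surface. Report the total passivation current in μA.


I = i_pass * A, then convert A → μA (×10^6)
I = 3.428×10^-5 * 11 * 10^6 = 377.08 μA

377.08 μA


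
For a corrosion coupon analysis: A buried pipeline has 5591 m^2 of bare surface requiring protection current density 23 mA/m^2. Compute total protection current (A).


I = area * current density, then convert mA → A (÷1000)
I = 5591 * 23 / 1000 = 128.59 A

128.59 A


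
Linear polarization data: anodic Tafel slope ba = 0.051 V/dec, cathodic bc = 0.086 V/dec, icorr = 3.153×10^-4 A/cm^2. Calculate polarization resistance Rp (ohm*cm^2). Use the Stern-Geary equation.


Apply the Stern-Geary equation: Rp = ba*bc / (2.303*icorr*(ba+bc))
ba*bc = 0.051*0.086 = 0.004386
ba+bc = 0.137; 2.303*icorr*(ba+bc) = 2.303*3.153×10^-4*0.137 = 9.9480618×10^-5
Rp = 0.004386 / 9.9480618×10^-5 = 44.09 ohm*cm^2

44.09 ohm*cm^2


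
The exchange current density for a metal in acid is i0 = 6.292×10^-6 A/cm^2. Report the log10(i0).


i0 = 6.292×10^-6 A/cm^2
log10(i0) = -5.201

-5.201


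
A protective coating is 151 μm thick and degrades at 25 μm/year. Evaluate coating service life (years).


Service life = thickness / degradation rate
Life = 151 / 25 = 6.0 years

6.0 years


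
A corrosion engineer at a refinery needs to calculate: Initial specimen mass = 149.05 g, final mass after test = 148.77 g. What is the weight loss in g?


Weight loss = initial − final
WL = 149.05 − 148.77 = 0.28 g

0.28 g


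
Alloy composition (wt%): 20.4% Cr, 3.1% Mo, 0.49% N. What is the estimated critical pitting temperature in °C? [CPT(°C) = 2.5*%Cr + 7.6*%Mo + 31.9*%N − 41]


Apply the ASTM G48 empirical CPT estimate: CPT(°C) = 2.5*%Cr + 7.6*%Mo + 31.9*%N − 41
2.5*20.4 = 51; 7.6*3.1 = 23.56; 31.9*0.49 = 15.631
CPT = 51 + 23.56 + 15.631 − 41 = 49.191 °C
Rounded to 0.1 °C: CPT ≈ 49.2 °C

49.2 °C


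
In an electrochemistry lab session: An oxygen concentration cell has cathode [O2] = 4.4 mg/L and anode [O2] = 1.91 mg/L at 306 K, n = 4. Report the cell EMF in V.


Apply the Nernst concentration-cell relation: E = (RT/nF)*ln(C_cathode/C_anode)
RT/nF = 8.314*306/(4*96485) = 0.00659192 V
ln(4.4/1.91) = 0.8345
E = 0.00659192 * 0.8345 = 0.0055 V

0.0055 V


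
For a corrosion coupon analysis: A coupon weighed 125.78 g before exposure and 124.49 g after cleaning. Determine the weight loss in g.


Weight loss = initial − final
WL = 125.78 − 124.49 = 1.29 g

1.29 g


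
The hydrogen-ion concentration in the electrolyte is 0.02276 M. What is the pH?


pH = −log10[H+]
pH = −log10(0.02276) = 1.64

1.64


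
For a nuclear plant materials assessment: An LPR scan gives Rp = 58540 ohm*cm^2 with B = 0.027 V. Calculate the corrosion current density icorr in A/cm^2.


Apply the Stern-Geary relation: icorr = B / Rp
icorr = 0.027 / 58540 = 4.612×10^-7 A/cm^2

4.612×10^-7 A/cm^2


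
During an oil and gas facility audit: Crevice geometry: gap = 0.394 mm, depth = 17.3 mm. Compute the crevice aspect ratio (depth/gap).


Aspect ratio = depth / gap
Ratio = 17.3 / 0.394 = 43.9

43.9


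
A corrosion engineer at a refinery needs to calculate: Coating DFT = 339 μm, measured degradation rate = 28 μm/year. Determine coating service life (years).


Service life = thickness / degradation rate
Life = 339 / 28 = 12.1 years

12.1 years


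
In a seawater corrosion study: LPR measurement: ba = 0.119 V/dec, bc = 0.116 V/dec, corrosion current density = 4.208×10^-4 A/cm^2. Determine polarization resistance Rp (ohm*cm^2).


Apply the Stern-Geary equation: Rp = ba*bc / (2.303*icorr*(ba+bc))
ba*bc = 0.119*0.116 = 0.013804
ba+bc = 0.235; 2.303*icorr*(ba+bc) = 2.303*4.208×10^-4*0.235 = 2.2773906×10^-4
Rp = 0.013804 / 2.2773906×10^-4 = 60.61 ohm*cm^2

60.61 ohm*cm^2


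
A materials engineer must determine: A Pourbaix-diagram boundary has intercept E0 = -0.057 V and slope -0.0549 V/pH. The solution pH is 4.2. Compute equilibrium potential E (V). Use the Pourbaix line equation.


Apply the Pourbaix line equation: E = E0 + slope*pH
E = -0.057 + (-0.0549)*4.2 = -0.057 + (-0.23058) = -0.28758 V
Rounded to 4 decimal places: E = -0.2876 V

-0.2876 V


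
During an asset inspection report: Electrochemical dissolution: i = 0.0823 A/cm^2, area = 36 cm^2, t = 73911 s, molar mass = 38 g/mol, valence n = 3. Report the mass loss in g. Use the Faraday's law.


Apply Faraday's law: m = i*A*t*M / (n*F)
Total charge passed Q = i*A*t = 0.0823*36*73911 = 218983.5108 C
m = Q*M/(n*F) = 218983.5108*38/(3*96485) = 28.7484 g

28.7484 g


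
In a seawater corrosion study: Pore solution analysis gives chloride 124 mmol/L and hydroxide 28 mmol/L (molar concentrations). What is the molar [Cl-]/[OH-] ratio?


Threshold parameter = [Cl-] / [OH-] (molar basis; both in mmol/L, so units cancel)
Ratio = 124 / 28 = 4.43

4.43


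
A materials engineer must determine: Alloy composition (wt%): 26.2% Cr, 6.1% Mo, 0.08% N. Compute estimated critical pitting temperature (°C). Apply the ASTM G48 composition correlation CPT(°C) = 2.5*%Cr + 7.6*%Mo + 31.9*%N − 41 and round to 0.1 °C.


Apply the ASTM G48 empirical CPT estimate: CPT(°C) = 2.5*%Cr + 7.6*%Mo + 31.9*%N − 41
2.5*26.2 = 65.5; 7.6*6.1 = 46.36; 31.9*0.08 = 2.552
CPT = 65.5 + 46.36 + 2.552 − 41 = 73.412 °C
Rounded to 0.1 °C: CPT ≈ 73.4 °C

73.4 °C


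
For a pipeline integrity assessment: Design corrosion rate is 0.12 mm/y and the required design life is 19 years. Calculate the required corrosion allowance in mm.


Corrosion allowance = CR × design life
CA = 0.12 * 19 = 2.28 mm

2.28 mm


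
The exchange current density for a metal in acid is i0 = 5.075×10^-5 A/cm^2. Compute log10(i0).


i0 = 5.075×10^-5 A/cm^2
log10(i0) = -4.295

-4.295


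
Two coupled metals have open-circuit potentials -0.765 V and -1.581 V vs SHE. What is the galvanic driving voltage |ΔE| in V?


Driving voltage is the absolute potential difference.
|ΔE| = |-0.765 − (-1.581)| = 0.816 V

0.816 V


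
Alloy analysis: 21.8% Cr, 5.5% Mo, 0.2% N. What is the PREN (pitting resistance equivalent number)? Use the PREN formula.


Apply the PREN formula: PREN = Cr + 3.3*Mo + 16*N
PREN = 21.8 + 3.3*5.5 + 16*0.2
PREN = 21.8 + 18.15 + 3.2 = 43.15

43.15


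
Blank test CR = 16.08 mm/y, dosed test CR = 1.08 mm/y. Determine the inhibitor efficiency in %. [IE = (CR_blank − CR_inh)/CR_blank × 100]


Apply the inhibitor-efficiency definition: IE = (CR_blank − CR_inh)/CR_blank × 100
IE = (16.08 − 1.08) / 16.08 × 100
IE = 15.0 / 16.08 × 100 = 93.3 %

93.3 %


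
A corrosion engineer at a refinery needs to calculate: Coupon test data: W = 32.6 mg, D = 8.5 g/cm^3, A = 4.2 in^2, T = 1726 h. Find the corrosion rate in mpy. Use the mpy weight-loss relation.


Apply the mpy weight-loss relation: CR = 534 * W / (D * A * T)
Numerator: 534 * 32.6 = 17408.4
Denominator: 8.5 * 4.2 * 1726 = 61618.2
CR = 17408.4 / 61618.2 = 0.283 mpy

0.283 mpy


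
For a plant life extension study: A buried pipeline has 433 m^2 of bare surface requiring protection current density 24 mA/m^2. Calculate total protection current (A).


I = area * current density, then convert mA → A (÷1000)
I = 433 * 24 / 1000 = 10.39 A

10.39 A


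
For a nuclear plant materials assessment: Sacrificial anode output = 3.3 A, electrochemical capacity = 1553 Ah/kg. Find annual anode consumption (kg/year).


Annual consumption = current * hours per year / capacity
Rate = 3.3 * 8760 / 1553 = 18.6 kg/year

18.6 kg/year


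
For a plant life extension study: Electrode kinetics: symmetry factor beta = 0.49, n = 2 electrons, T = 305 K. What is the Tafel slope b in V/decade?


Apply the Tafel slope relation: b = 2.303*R*T/(beta*n*F)
Numerator: 2.303 * 8.314 * 305 = 5839.88
Denominator: 0.49 * 2 * 96485 = 94555.3
b = 5839.88 / 94555.3 = 0.0618 V/decade

0.0618 V/decade


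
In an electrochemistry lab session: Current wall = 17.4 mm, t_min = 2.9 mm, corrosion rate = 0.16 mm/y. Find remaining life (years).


Apply the remaining-life relation: RL = (t_current − t_min) / CR
RL = (17.4 − 2.9) / 0.16 = 14.5 / 0.16 = 90.6 years

90.6 years


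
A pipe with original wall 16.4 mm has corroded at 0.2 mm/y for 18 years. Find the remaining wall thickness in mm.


Remaining wall = original − CR × time
t = 16.4 − 0.2*18 = 16.4 − 3.6 = 12.8 mm

12.8 mm


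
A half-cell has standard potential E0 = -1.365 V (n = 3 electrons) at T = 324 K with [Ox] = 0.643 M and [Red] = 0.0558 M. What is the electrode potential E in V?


Apply the Nernst equation: E = E0 + (RT/nF)*ln([Ox]/[Red])
Step 1: RT/nF = 8.314*324/(3*96485) = 0.00930623 V
Step 2: [Ox]/[Red] = 0.643/0.0558 = 11.523297
Step 3: ln(11.523297) = 2.444371
Step 4: correction = 0.00930623 * 2.444371 = 0.0227 V
E = -1.365 + 0.0227 = -1.3423 V

-1.3423 V


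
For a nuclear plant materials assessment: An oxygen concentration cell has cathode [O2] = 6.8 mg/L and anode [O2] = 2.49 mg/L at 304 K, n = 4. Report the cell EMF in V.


Apply the Nernst concentration-cell relation: E = (RT/nF)*ln(C_cathode/C_anode)
RT/nF = 8.314*304/(4*96485) = 0.00654883 V
ln(6.8/2.49) = 1.00464
E = 0.00654883 * 1.00464 = 0.00658 V

0.00658 V


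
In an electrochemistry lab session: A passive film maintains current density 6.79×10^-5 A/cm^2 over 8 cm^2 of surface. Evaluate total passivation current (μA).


I = i_pass * A, then convert A → μA (×10^6)
I = 6.79×10^-5 * 8 * 10^6 = 543.2 μA

543.2 μA


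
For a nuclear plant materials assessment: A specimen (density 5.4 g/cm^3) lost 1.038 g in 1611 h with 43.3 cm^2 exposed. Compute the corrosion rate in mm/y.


Apply the mm/y weight-loss relation: CR = 87600 * W / (D * A * T)
Numerator: 87600 * 1.038 = 90928.8
Denominator: 5.4 * 43.3 * 1611 = 376684.02
CR = 90928.8 / 376684.02 = 0.2414 mm/y

0.2414 mm/y


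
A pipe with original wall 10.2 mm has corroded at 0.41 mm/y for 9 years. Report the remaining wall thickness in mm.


Remaining wall = original − CR × time
t = 10.2 − 0.41*9 = 10.2 − 3.69 = 6.51 mm

6.51 mm


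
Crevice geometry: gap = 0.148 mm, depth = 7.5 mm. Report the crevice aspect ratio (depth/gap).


Aspect ratio = depth / gap
Ratio = 7.5 / 0.148 = 50.7

50.7


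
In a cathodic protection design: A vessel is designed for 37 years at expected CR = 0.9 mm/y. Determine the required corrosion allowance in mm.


Corrosion allowance = CR × design life
CA = 0.9 * 37 = 33.3 mm

33.3 mm


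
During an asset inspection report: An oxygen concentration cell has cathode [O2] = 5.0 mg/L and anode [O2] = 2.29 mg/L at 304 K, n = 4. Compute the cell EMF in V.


Apply the Nernst concentration-cell relation: E = (RT/nF)*ln(C_cathode/C_anode)
RT/nF = 8.314*304/(4*96485) = 0.00654883 V
ln(5.0/2.29) = 0.78089
E = 0.00654883 * 0.78089 = 0.00511 V

0.00511 V


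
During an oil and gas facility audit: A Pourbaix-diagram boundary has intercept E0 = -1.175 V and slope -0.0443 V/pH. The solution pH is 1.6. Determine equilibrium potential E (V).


Apply the Pourbaix line equation: E = E0 + slope*pH
E = -1.175 + (-0.0443)*1.6 = -1.175 + (-0.07088) = -1.24588 V
Rounded to 4 decimal places: E = -1.2459 V

-1.2459 V


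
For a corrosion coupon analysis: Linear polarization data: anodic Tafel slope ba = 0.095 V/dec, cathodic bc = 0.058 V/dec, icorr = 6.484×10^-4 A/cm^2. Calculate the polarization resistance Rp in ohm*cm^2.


Apply the Stern-Geary equation: Rp = ba*bc / (2.303*icorr*(ba+bc))
ba*bc = 0.095*0.058 = 0.00551
ba+bc = 0.153; 2.303*icorr*(ba+bc) = 2.303*6.484×10^-4*0.153 = 2.2846958×10^-4
Rp = 0.00551 / 2.2846958×10^-4 = 24.12 ohm*cm^2

24.12 ohm*cm^2


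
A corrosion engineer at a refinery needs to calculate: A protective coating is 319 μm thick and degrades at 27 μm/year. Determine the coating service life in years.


Service life = thickness / degradation rate
Life = 319 / 27 = 11.8 years

11.8 years


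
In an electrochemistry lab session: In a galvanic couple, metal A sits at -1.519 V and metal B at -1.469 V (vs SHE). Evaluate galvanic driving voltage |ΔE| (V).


Driving voltage is the absolute potential difference.
|ΔE| = |-1.519 − (-1.469)| = 0.05 V

0.05 V


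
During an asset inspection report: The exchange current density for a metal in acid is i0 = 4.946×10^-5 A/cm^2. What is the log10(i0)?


i0 = 4.946×10^-5 A/cm^2
log10(i0) = -4.306

-4.306


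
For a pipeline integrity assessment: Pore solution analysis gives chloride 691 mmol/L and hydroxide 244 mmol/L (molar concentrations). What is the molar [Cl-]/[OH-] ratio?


Threshold parameter = [Cl-] / [OH-] (molar basis; both in mmol/L, so units cancel)
Ratio = 691 / 244 = 2.83

2.83


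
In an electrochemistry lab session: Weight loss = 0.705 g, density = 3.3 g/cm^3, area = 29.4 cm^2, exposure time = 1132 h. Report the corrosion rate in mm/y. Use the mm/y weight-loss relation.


Apply the mm/y weight-loss relation: CR = 87600 * W / (D * A * T)
Numerator: 87600 * 0.705 = 61758.0
Denominator: 3.3 * 29.4 * 1132 = 109826.64
CR = 61758.0 / 109826.64 = 0.5623 mm/y

0.5623 mm/y


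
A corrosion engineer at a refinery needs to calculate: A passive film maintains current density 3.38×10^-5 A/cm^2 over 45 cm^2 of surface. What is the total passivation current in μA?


I = i_pass * A, then convert A → μA (×10^6)
I = 3.38×10^-5 * 45 * 10^6 = 1521.0 μA

1521.0 μA


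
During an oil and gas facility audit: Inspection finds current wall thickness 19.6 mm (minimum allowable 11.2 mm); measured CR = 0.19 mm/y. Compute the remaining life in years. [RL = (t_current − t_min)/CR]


Apply the remaining-life relation: RL = (t_current − t_min) / CR
RL = (19.6 − 11.2) / 0.19 = 8.4 / 0.19 = 44.2 years

44.2 years


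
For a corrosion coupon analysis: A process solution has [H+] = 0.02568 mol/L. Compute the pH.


pH = −log10[H+]
pH = −log10(0.02568) = 1.59

1.59


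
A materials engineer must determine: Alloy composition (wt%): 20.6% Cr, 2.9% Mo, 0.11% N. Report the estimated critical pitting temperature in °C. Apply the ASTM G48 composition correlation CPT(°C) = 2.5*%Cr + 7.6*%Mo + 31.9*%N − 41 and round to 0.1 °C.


Apply the ASTM G48 empirical CPT estimate: CPT(°C) = 2.5*%Cr + 7.6*%Mo + 31.9*%N − 41
2.5*20.6 = 51.5; 7.6*2.9 = 22.04; 31.9*0.11 = 3.509
CPT = 51.5 + 22.04 + 3.509 − 41 = 36.049 °C
Rounded to 0.1 °C: CPT ≈ 36.0 °C

36.0 °C


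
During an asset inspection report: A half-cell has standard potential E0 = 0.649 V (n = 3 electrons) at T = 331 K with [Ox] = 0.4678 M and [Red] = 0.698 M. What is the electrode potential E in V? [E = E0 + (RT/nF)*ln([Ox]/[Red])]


Apply the Nernst equation: E = E0 + (RT/nF)*ln([Ox]/[Red])
Step 1: RT/nF = 8.314*331/(3*96485) = 0.00950729 V
Step 2: [Ox]/[Red] = 0.4678/0.698 = 0.670201
Step 3: ln(0.670201) = -0.400178
Step 4: correction = 0.00950729 * -0.400178 = -0.004 V
E = 0.649 + -0.004 = 0.645 V

0.645 V


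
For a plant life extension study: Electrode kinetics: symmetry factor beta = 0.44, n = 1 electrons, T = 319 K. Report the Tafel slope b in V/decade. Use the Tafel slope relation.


Apply the Tafel slope relation: b = 2.303*R*T/(beta*n*F)
Numerator: 2.303 * 8.314 * 319 = 6107.94
Denominator: 0.44 * 1 * 96485 = 42453.4
b = 6107.94 / 42453.4 = 0.1439 V/decade

0.1439 V/decade


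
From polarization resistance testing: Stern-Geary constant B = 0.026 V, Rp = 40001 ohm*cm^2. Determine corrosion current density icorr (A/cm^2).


Apply the Stern-Geary relation: icorr = B / Rp
icorr = 0.026 / 40001 = 6.5×10^-7 A/cm^2

6.5×10^-7 A/cm^2


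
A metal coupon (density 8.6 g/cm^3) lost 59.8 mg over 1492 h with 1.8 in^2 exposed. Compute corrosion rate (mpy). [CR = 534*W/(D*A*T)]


Apply the mpy weight-loss relation: CR = 534 * W / (D * A * T)
Numerator: 534 * 59.8 = 31933.2
Denominator: 8.6 * 1.8 * 1492 = 23096.16
CR = 31933.2 / 23096.16 = 1.38262 mpy

1.38262 mpy


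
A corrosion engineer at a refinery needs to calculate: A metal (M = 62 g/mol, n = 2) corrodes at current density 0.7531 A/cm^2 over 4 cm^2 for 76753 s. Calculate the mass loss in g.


Apply Faraday's law: m = i*A*t*M / (n*F)
Total charge passed Q = i*A*t = 0.7531*4*76753 = 231210.7372 C
m = Q*M/(n*F) = 231210.7372*62/(2*96485) = 74.2865 g

74.2865 g


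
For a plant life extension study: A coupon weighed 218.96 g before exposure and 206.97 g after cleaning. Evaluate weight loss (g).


Weight loss = initial − final
WL = 218.96 − 206.97 = 11.99 g

11.99 g


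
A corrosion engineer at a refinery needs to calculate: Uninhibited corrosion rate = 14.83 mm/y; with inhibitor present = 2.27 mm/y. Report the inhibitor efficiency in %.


Apply the inhibitor-efficiency definition: IE = (CR_blank − CR_inh)/CR_blank × 100
IE = (14.83 − 2.27) / 14.83 × 100
IE = 12.56 / 14.83 × 100 = 84.7 %

84.7 %


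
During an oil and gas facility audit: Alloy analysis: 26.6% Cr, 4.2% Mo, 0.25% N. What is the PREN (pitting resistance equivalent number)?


Apply the PREN formula: PREN = Cr + 3.3*Mo + 16*N
PREN = 26.6 + 3.3*4.2 + 16*0.25
PREN = 26.6 + 13.86 + 4.0 = 44.46

44.46
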